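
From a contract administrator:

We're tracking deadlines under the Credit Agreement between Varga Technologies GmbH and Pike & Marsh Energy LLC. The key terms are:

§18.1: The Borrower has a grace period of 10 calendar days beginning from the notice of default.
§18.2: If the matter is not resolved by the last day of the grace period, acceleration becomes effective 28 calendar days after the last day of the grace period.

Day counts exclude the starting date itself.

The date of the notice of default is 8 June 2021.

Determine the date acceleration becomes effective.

16 July 2021

Adding 10 calendar days to 8 June 2021 gives 18 June 2021, which is the last day of the grace period.
The date acceleration becomes effective: 28 calendar days after 18 June 2021 is 16 July 2021.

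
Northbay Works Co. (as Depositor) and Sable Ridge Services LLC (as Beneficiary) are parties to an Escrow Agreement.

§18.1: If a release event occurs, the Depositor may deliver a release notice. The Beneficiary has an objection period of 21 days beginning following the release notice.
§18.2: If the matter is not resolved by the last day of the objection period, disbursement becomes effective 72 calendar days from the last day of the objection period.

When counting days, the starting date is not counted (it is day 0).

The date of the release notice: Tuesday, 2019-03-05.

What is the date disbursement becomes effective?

2019-06-06

The last day of the objection period: 21 calendar days after 2019-03-05 is 2019-03-26.
Adding 72 calendar days to 2019-03-26 gives 2019-06-06, which is the date disbursement becomes effective.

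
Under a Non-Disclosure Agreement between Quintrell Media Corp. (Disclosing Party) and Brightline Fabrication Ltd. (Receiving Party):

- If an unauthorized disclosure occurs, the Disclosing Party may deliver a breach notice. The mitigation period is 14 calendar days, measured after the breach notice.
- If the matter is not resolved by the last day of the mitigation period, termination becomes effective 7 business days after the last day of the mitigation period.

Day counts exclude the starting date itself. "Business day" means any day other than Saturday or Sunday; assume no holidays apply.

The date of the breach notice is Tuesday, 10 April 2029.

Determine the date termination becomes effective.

Adding 14 calendar days to 10 April 2029 gives 24 April 2029, which is the last day of the mitigation period.
The date termination becomes effective: 7 business days after Tuesday, 24 April 2029, skipping weekends — Apr 25, Apr 26, Apr 27, Apr 30, May 1, May 2, May 3 — lands on Thursday, 3 May 2029.

3 May 2029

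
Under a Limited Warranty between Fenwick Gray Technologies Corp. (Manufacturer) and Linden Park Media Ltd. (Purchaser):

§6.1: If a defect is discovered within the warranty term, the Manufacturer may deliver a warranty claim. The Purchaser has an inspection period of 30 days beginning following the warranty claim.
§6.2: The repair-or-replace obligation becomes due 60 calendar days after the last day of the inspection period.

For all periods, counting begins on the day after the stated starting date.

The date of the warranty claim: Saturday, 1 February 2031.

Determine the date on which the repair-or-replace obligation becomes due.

2 May 2031

The last day of the inspection period: 1 February 2031 + 30 days = 3 March 2031.
Adding 60 calendar days to 3 March 2031 gives 2 May 2031, which is the date on which the repair-or-replace obligation becomes due.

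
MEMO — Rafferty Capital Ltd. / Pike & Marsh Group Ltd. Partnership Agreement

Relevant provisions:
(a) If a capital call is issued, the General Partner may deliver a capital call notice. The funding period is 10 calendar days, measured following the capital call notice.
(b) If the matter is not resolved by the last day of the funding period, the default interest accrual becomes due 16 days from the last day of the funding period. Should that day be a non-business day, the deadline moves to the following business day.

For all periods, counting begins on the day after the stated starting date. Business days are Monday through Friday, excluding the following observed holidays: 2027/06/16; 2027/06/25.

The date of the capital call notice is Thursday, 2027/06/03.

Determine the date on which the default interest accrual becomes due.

2027/06/29

The last day of the funding period: 2027/06/03 + 10 days = 2027/06/13.
The date on which the default interest accrual becomes due: 16 calendar days after 2027/06/13 is 2027/06/29. 2027/06/29 is a Tuesday and is not a listed holiday, so no roll-forward applies.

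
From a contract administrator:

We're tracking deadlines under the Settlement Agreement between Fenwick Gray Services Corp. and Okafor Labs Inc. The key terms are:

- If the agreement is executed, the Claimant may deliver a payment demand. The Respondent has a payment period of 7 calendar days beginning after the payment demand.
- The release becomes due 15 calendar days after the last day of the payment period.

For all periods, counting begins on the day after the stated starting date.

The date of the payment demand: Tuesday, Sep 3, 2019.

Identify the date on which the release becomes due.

Sep 25, 2019

Adding 7 calendar days to Sep 3, 2019 gives Sep 10, 2019, which is the last day of the payment period.
The date on which the release becomes due: 15 calendar days after Sep 10, 2019 is Sep 25, 2019.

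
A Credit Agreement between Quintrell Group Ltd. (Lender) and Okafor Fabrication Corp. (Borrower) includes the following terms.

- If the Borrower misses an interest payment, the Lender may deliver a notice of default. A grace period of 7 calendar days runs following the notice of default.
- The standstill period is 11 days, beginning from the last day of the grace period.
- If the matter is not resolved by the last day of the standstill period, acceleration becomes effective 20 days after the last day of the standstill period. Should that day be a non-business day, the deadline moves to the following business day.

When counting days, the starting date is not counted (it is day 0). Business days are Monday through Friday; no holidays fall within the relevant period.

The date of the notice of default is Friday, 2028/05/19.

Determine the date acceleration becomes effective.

The last day of the grace period: 2028/05/19 + 7 days = 2028/05/26.
Adding 11 calendar days to 2028/05/26 gives 2028/06/06, which is the last day of the standstill period.
The date acceleration becomes effective: 20 calendar days after 2028/06/06 is 2028/06/26. 2028/06/26 is a Monday, so no roll-forward applies.

2028/06/26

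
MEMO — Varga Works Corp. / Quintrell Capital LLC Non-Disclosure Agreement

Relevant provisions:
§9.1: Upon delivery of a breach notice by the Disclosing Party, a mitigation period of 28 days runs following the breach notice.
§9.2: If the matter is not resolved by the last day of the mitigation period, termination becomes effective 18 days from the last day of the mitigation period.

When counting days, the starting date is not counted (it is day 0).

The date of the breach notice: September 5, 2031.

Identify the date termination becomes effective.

October 21, 2031

The last day of the mitigation period: September 5, 2031 + 28 days = October 3, 2031.
The date termination becomes effective: October 3, 2031 + 18 days = October 21, 2031.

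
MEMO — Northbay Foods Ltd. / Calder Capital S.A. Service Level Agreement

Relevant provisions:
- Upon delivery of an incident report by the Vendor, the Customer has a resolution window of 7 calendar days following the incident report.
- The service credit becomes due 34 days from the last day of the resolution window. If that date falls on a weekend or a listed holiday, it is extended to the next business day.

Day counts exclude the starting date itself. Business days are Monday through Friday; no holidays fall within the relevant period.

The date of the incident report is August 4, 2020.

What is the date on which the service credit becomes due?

September 14, 2020

Adding 7 calendar days to August 4, 2020 gives August 11, 2020, which is the last day of the resolution window.
The date on which the service credit becomes due: August 11, 2020 + 34 days = September 14, 2020. September 14, 2020 is a Monday, so no roll-forward applies.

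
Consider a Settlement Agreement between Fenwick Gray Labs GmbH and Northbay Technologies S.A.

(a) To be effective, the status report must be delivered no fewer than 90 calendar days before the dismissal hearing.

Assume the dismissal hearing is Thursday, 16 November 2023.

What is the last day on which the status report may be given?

16 November 2023 minus 90 days is 18 August 2023.

18 August 2023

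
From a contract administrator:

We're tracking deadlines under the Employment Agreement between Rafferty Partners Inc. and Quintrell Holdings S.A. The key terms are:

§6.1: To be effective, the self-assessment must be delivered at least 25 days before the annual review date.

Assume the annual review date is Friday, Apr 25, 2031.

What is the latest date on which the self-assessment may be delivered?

Apr 25, 2031 minus 25 days is Mar 31, 2031.

Mar 31, 2031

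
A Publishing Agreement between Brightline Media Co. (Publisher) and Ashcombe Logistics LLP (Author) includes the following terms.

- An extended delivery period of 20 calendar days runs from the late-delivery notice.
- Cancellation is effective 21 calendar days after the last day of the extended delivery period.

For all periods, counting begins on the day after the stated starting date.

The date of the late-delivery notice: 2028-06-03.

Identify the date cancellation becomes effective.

The last day of the extended delivery period: 20 calendar days after 2028-06-03 is 2028-06-23.
Adding 21 calendar days to 2028-06-23 gives 2028-07-14, which is the date cancellation becomes effective.

2028-07-14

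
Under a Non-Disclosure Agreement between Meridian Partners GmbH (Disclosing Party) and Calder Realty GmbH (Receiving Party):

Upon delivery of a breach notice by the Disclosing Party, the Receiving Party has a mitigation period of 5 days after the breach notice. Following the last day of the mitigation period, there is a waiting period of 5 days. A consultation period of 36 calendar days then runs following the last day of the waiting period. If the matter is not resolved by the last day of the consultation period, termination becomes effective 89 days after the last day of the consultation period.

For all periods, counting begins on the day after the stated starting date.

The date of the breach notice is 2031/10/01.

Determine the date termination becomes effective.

2032/02/13

Adding 5 calendar days to 2031/10/01 gives 2031/10/06, which is the last day of the mitigation period.
The last day of the waiting period: 5 calendar days after 2031/10/06 is 2031/10/11.
The last day of the consultation period: 36 calendar days after 2031/10/11 is 2031/11/16.
Adding 89 calendar days to 2031/11/16 gives 2032/02/13, which is the date termination becomes effective.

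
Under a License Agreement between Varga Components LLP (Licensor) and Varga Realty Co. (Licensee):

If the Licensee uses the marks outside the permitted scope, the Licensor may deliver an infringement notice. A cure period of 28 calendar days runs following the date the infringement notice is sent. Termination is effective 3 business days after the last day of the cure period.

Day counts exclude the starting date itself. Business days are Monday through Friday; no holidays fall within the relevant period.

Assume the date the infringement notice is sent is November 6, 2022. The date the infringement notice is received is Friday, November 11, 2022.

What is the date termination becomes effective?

The last day of the cure period: November 6, 2022 + 28 days = December 4, 2022.
From Sunday, December 4, 2022, 3 business days (Dec 5, Dec 6, Dec 7, skipping weekends) brings us to Wednesday, December 7, 2022, which is the date termination becomes effective.

December 7, 2022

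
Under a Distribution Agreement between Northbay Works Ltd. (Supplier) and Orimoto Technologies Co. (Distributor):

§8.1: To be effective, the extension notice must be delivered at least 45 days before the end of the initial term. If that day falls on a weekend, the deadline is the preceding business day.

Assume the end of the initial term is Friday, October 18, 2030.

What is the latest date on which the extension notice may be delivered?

September 3, 2030

Counting back 45 calendar days from October 18, 2030 gives September 3, 2030. That is a Tuesday, so no adjustment is needed.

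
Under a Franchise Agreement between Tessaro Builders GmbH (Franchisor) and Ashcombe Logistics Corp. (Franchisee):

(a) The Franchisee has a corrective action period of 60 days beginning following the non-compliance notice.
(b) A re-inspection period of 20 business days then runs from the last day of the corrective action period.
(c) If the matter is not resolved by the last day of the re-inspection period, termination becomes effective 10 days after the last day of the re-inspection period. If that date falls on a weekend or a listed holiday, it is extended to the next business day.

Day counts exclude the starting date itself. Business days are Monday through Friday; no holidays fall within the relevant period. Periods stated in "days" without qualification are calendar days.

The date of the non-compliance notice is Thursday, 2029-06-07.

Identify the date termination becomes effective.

2029-09-13

Adding 60 calendar days to 2029-06-07 gives 2029-08-06, which is the last day of the corrective action period.
From Monday, 2029-08-06, 20 business days (Aug 7, Aug 8, Aug 9, Aug 10, …, Aug 30, Aug 31, Sep 3, skipping weekends) brings us to Monday, 2029-09-03, which is the last day of the re-inspection period.
Adding 10 calendar days to 2029-09-03 gives 2029-09-13, which is the date termination becomes effective. 2029-09-13 is a Thursday, so no roll-forward applies.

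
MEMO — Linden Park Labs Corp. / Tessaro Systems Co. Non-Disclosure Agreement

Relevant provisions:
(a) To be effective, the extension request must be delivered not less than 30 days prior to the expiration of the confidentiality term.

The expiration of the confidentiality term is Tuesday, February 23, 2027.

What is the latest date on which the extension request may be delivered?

Counting back 30 calendar days from February 23, 2027 gives January 24, 2027.

January 24, 2027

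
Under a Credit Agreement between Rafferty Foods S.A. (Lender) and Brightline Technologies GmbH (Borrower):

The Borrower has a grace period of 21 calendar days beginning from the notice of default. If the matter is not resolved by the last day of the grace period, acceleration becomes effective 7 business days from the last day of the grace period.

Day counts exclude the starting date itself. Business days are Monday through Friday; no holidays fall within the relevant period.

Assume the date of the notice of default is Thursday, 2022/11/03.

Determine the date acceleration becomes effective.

2022/12/05

The last day of the grace period: 2022/11/03 + 21 days = 2022/11/24.
The date acceleration becomes effective: 7 business days after Thursday, 2022/11/24, skipping weekends — Nov 25, Nov 28, Nov 29, Nov 30, Dec 1, Dec 2, Dec 5 — lands on Monday, 2022/12/05.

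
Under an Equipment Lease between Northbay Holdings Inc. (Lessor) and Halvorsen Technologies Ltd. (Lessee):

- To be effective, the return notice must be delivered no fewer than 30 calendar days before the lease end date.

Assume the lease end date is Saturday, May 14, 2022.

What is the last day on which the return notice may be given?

May 14, 2022 minus 30 days is Apr 14, 2022.

Apr 14, 2022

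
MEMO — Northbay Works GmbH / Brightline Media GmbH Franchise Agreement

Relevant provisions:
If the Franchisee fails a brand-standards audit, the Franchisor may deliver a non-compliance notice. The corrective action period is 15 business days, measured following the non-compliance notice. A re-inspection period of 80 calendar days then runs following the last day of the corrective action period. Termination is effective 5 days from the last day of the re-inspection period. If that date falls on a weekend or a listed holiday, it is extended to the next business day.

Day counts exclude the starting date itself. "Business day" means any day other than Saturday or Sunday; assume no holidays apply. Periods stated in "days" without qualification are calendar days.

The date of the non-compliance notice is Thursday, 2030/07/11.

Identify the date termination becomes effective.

2030/10/25

The last day of the corrective action period: counting 15 business days from Thursday, 2030/07/11 (Jul 12, Jul 15, Jul 16, Jul 17, …, Jul 30, Jul 31, Aug 1, skipping weekends) reaches Thursday, 2030/08/01.
Adding 80 calendar days to 2030/08/01 gives 2030/10/20, which is the last day of the re-inspection period.
Adding 5 calendar days to 2030/10/20 gives 2030/10/25, which is the date termination becomes effective. 2030/10/25 is a Friday, so no roll-forward applies.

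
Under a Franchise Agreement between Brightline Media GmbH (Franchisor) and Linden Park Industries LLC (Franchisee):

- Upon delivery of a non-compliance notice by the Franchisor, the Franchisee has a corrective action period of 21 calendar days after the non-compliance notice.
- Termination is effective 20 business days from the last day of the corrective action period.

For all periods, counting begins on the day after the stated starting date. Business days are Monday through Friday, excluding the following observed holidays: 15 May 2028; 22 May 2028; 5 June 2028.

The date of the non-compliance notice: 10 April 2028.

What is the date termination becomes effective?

31 May 2028

The last day of the corrective action period: 21 calendar days after 10 April 2028 is 1 May 2028.
From Monday, 1 May 2028, 20 business days (May 2, May 3, May 4, May 5, …, May 29, May 30, May 31, skipping weekends and the listed holidays on May 15, May 22) brings us to Wednesday, 31 May 2028, which is the date termination becomes effective.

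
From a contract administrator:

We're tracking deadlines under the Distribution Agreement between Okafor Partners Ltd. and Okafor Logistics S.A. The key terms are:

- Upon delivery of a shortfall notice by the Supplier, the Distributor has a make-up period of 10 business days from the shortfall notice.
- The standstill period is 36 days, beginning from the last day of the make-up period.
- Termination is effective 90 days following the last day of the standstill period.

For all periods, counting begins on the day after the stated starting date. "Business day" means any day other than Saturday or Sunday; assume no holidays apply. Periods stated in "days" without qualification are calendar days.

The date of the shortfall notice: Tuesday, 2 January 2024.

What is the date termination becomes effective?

The last day of the make-up period: counting 10 business days from Tuesday, 2 January 2024 (Jan 3, Jan 4, Jan 5, Jan 8, Jan 9, Jan 10, Jan 11, Jan 12, Jan 15, Jan 16, skipping weekends) reaches Tuesday, 16 January 2024.
The last day of the standstill period: 36 calendar days after 16 January 2024 is 21 February 2024.
Adding 90 calendar days to 21 February 2024 gives 21 May 2024, which is the date termination becomes effective.

21 May 2024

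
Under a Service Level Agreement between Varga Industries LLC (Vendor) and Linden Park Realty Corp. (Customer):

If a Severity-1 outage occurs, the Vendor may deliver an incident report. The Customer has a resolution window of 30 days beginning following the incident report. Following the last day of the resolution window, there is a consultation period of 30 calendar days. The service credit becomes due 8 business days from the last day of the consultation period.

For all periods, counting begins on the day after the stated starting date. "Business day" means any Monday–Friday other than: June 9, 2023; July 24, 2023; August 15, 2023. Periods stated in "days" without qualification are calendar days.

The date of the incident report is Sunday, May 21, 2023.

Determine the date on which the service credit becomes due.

August 2, 2023

The last day of the resolution window: 30 calendar days after May 21, 2023 is June 20, 2023.
The last day of the consultation period: June 20, 2023 + 30 days = July 20, 2023.
From Thursday, July 20, 2023, 8 business days (Jul 21, Jul 25, Jul 26, Jul 27, Jul 28, Jul 31, Aug 1, Aug 2, skipping weekends and the listed holiday on Jul 24) brings us to Wednesday, August 2, 2023, which is the date on which the service credit becomes due.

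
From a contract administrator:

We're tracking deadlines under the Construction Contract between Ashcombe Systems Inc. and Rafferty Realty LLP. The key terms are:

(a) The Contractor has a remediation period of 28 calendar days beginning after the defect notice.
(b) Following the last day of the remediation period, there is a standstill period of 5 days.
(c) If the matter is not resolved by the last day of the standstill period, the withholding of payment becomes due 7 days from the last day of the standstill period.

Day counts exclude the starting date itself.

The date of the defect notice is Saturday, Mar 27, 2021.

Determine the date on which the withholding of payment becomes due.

The last day of the remediation period: 28 calendar days after Mar 27, 2021 is Apr 24, 2021.
The last day of the standstill period: 5 calendar days after Apr 24, 2021 is Apr 29, 2021.
Adding 7 calendar days to Apr 29, 2021 gives May 6, 2021, which is the date on which the withholding of payment becomes due.

May 6, 2021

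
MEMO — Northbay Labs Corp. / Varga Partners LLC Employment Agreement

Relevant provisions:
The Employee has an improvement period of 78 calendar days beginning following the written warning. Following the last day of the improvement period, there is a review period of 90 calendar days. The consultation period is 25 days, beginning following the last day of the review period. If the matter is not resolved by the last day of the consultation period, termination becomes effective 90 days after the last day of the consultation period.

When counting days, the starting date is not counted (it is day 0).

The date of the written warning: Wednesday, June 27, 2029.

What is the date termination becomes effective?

April 6, 2030

Adding 78 calendar days to June 27, 2029 gives September 13, 2029, which is the last day of the improvement period.
The last day of the review period: 90 calendar days after September 13, 2029 is December 12, 2029.
Adding 25 calendar days to December 12, 2029 gives January 6, 2030, which is the last day of the consultation period.
Adding 90 calendar days to January 6, 2030 gives April 6, 2030, which is the date termination becomes effective.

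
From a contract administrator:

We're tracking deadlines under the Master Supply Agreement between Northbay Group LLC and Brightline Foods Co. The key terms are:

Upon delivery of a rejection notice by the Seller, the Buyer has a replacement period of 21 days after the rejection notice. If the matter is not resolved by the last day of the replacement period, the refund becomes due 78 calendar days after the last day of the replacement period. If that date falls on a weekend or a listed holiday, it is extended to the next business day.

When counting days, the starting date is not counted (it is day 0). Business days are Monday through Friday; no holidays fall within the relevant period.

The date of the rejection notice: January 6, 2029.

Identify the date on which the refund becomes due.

The last day of the replacement period: January 6, 2029 + 21 days = January 27, 2029.
The date on which the refund becomes due: January 27, 2029 + 78 days = April 15, 2029. That falls on a Sunday, so it rolls to the next business day, Monday, April 16, 2029.

April 16, 2029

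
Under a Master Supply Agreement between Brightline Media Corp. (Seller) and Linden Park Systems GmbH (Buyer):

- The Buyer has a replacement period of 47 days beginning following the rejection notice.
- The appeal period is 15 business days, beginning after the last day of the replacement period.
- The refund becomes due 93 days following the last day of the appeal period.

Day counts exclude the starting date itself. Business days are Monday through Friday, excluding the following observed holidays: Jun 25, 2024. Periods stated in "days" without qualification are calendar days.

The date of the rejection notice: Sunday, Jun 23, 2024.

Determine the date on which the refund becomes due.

The last day of the replacement period: 47 calendar days after Jun 23, 2024 is Aug 9, 2024.
From Friday, Aug 9, 2024, 15 business days (Aug 12, Aug 13, Aug 14, Aug 15, …, Aug 28, Aug 29, Aug 30, skipping weekends) brings us to Friday, Aug 30, 2024, which is the last day of the appeal period.
The date on which the refund becomes due: 93 calendar days after Aug 30, 2024 is Dec 1, 2024.

Dec 1, 2024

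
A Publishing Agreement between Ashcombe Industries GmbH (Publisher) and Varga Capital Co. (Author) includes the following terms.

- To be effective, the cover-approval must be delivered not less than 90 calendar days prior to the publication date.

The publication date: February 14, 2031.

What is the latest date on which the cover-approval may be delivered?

November 16, 2030

Counting back 90 calendar days from February 14, 2031 gives November 16, 2030.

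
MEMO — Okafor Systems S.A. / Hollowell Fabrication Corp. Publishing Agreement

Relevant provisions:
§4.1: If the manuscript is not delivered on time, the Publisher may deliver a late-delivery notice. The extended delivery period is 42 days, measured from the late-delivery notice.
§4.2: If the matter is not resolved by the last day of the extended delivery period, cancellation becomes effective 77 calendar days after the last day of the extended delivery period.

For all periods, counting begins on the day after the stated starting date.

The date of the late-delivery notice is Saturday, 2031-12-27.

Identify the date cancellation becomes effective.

Adding 42 calendar days to 2031-12-27 gives 2032-02-07, which is the last day of the extended delivery period.
The date cancellation becomes effective: 2032-02-07 + 77 days = 2032-04-24.

2032-04-24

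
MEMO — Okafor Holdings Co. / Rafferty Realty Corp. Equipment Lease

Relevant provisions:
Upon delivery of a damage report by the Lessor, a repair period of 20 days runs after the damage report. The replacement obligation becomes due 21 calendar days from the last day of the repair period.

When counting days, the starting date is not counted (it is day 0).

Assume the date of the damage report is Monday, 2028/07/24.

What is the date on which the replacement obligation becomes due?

The last day of the repair period: 20 calendar days after 2028/07/24 is 2028/08/13.
The date on which the replacement obligation becomes due: 2028/08/13 + 21 days = 2028/09/03.

2028/09/03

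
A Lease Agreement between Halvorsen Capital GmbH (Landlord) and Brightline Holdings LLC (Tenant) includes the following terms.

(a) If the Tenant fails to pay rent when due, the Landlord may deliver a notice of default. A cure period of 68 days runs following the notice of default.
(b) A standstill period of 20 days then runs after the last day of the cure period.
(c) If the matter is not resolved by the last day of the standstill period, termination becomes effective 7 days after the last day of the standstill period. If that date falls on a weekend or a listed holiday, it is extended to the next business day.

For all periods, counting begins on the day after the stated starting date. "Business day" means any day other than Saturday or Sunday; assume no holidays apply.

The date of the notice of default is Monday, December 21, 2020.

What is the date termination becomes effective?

March 26, 2021

The last day of the cure period: December 21, 2020 + 68 days = February 27, 2021.
The last day of the standstill period: February 27, 2021 + 20 days = March 19, 2021.
The date termination becomes effective: 7 calendar days after March 19, 2021 is March 26, 2021. March 26, 2021 is a Friday, so no roll-forward applies.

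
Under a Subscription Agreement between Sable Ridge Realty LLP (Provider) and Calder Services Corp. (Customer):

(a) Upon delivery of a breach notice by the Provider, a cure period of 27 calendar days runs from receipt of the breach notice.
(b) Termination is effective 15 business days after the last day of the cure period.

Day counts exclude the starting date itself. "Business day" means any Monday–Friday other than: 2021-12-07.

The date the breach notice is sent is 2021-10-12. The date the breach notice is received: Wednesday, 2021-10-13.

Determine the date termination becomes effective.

Adding 27 calendar days to 2021-10-13 gives 2021-11-09, which is the last day of the cure period.
The date termination becomes effective: 15 business days after Tuesday, 2021-11-09, skipping weekends — Nov 10, Nov 11, Nov 12, Nov 15, …, Nov 26, Nov 29, Nov 30 — lands on Tuesday, 2021-11-30.

2021-11-30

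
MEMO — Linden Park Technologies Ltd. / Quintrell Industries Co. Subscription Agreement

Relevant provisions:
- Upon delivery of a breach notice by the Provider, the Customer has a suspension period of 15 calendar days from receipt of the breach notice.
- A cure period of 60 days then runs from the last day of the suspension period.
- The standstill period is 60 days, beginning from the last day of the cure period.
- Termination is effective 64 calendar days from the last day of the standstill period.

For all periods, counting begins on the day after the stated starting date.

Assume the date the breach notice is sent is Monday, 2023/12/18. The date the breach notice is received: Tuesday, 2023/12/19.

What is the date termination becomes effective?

2024/07/05

The last day of the suspension period: 2023/12/19 + 15 days = 2024/01/03.
Adding 60 calendar days to 2024/01/03 gives 2024/03/03, which is the last day of the cure period.
The last day of the standstill period: 2024/03/03 + 60 days = 2024/05/02.
Adding 64 calendar days to 2024/05/02 gives 2024/07/05, which is the date termination becomes effective.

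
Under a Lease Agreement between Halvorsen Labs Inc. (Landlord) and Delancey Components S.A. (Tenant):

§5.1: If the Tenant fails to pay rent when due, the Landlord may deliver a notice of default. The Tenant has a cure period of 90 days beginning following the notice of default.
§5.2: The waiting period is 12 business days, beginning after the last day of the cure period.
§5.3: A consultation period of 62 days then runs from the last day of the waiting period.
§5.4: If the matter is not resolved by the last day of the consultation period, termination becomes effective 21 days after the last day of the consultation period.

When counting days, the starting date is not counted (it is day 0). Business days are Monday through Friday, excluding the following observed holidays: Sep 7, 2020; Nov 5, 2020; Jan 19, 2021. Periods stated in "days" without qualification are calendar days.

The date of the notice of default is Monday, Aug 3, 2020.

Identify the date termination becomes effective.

The last day of the cure period: 90 calendar days after Aug 3, 2020 is Nov 1, 2020.
The last day of the waiting period: 12 business days after Sunday, Nov 1, 2020, skipping weekends and the listed holiday on Nov 5 — Nov 2, Nov 3, Nov 4, Nov 6, …, Nov 16, Nov 17, Nov 18 — lands on Wednesday, Nov 18, 2020.
The last day of the consultation period: Nov 18, 2020 + 62 days = Jan 19, 2021.
The date termination becomes effective: 21 calendar days after Jan 19, 2021 is Feb 9, 2021.

Feb 9, 2021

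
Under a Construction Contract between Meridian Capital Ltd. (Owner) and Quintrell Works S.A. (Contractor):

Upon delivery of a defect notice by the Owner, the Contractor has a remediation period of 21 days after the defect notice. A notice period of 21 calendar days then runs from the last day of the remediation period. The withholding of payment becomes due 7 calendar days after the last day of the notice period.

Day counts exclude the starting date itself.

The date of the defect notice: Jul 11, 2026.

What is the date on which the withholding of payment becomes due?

Aug 29, 2026

The last day of the remediation period: Jul 11, 2026 + 21 days = Aug 1, 2026.
Adding 21 calendar days to Aug 1, 2026 gives Aug 22, 2026, which is the last day of the notice period.
The date on which the withholding of payment becomes due: 7 calendar days after Aug 22, 2026 is Aug 29, 2026.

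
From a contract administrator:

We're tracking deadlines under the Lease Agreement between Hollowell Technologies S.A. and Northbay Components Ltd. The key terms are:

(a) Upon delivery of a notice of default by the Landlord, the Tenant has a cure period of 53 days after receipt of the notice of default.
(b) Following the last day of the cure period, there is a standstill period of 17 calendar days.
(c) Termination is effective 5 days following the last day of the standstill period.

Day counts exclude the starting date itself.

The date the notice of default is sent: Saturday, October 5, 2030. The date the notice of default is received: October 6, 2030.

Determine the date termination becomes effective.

December 20, 2030

Adding 53 calendar days to October 6, 2030 gives November 28, 2030, which is the last day of the cure period.
The last day of the standstill period: November 28, 2030 + 17 days = December 15, 2030.
The date termination becomes effective: December 15, 2030 + 5 days = December 20, 2030.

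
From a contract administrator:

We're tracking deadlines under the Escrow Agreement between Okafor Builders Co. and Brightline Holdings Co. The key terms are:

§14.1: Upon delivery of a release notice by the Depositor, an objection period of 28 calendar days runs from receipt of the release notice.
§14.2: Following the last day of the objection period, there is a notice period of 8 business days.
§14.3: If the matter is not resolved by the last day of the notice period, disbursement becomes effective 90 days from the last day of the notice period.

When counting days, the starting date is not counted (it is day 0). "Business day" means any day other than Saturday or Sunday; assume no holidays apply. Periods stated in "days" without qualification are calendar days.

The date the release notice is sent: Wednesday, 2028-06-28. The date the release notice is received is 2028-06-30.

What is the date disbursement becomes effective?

Adding 28 calendar days to 2028-06-30 gives 2028-07-28, which is the last day of the objection period.
The last day of the notice period: counting 8 business days from Friday, 2028-07-28 (Jul 31, Aug 1, Aug 2, Aug 3, Aug 4, Aug 7, Aug 8, Aug 9, skipping weekends) reaches Wednesday, 2028-08-09.
The date disbursement becomes effective: 90 calendar days after 2028-08-09 is 2028-11-07.

2028-11-07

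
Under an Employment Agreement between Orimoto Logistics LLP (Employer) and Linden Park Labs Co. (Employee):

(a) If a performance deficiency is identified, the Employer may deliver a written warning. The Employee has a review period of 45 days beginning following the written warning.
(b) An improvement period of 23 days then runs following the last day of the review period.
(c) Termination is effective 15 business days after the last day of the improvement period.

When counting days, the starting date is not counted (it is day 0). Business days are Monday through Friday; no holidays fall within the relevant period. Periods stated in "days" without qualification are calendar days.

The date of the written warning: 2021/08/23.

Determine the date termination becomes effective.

Adding 45 calendar days to 2021/08/23 gives 2021/10/07, which is the last day of the review period.
Adding 23 calendar days to 2021/10/07 gives 2021/10/30, which is the last day of the improvement period.
The date termination becomes effective: 15 business days after Saturday, 2021/10/30, skipping weekends — Nov 1, Nov 2, Nov 3, Nov 4, …, Nov 17, Nov 18, Nov 19 — lands on Friday, 2021/11/19.

2021/11/19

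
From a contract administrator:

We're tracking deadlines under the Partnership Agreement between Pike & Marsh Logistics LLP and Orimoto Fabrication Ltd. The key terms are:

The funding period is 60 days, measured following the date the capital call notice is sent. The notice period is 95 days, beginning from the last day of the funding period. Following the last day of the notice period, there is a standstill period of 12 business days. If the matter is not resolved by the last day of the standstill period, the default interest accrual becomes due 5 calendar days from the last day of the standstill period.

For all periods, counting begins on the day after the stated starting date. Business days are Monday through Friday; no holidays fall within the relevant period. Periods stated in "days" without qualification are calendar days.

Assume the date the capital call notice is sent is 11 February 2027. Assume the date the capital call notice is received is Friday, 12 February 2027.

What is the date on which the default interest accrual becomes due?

8 August 2027

The last day of the funding period: 11 February 2027 + 60 days = 12 April 2027.
Adding 95 calendar days to 12 April 2027 gives 16 July 2027, which is the last day of the notice period.
From Friday, 16 July 2027, 12 business days (Jul 19, Jul 20, Jul 21, Jul 22, …, Jul 30, Aug 2, Aug 3, skipping weekends) brings us to Tuesday, 3 August 2027, which is the last day of the standstill period.
Adding 5 calendar days to 3 August 2027 gives 8 August 2027, which is the date on which the default interest accrual becomes due.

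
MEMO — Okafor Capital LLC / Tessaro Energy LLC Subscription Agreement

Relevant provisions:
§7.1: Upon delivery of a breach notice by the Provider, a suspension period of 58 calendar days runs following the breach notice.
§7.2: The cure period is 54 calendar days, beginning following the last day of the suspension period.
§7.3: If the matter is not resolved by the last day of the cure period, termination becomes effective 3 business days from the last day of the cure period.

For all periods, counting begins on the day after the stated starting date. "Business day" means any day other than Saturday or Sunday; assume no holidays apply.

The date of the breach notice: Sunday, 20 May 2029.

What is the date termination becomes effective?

The last day of the suspension period: 58 calendar days after 20 May 2029 is 17 July 2029.
The last day of the cure period: 54 calendar days after 17 July 2029 is 9 September 2029.
The date termination becomes effective: 3 business days after Sunday, 9 September 2029, skipping weekends — Sep 10, Sep 11, Sep 12 — lands on Wednesday, 12 September 2029.

12 September 2029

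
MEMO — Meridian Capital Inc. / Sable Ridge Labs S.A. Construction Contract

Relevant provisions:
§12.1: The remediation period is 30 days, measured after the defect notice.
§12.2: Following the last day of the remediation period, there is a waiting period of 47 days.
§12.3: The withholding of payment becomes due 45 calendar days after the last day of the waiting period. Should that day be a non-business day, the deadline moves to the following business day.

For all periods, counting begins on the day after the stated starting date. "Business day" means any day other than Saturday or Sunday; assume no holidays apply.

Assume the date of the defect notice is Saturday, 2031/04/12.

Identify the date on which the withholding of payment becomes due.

Adding 30 calendar days to 2031/04/12 gives 2031/05/12, which is the last day of the remediation period.
The last day of the waiting period: 47 calendar days after 2031/05/12 is 2031/06/28.
Adding 45 calendar days to 2031/06/28 gives 2031/08/12, which is the date on which the withholding of payment becomes due. 2031/08/12 is a Tuesday, so no roll-forward applies.

2031/08/12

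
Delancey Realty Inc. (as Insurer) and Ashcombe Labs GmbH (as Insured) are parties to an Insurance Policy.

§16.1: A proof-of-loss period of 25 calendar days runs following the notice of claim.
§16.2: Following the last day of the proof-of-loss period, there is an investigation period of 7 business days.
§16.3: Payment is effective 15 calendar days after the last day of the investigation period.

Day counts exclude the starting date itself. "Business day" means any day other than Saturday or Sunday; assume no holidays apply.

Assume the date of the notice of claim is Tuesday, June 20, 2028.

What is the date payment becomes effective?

August 9, 2028

The last day of the proof-of-loss period: June 20, 2028 + 25 days = July 15, 2028.
The last day of the investigation period: 7 business days after Saturday, July 15, 2028, skipping weekends — Jul 17, Jul 18, Jul 19, Jul 20, Jul 21, Jul 24, Jul 25 — lands on Tuesday, July 25, 2028.
Adding 15 calendar days to July 25, 2028 gives August 9, 2028, which is the date payment becomes effective.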